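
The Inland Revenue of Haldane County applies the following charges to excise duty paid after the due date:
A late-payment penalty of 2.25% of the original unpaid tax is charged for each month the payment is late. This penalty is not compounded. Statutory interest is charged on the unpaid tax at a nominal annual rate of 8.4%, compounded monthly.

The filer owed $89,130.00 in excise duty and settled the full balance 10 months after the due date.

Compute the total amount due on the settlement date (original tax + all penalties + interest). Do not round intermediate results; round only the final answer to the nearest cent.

$115,623.60

Late-payment penalty: 10 × 2.25% × $89,130.00 = $20,054.25
Interest (8.4%/yr ÷ 12 = 0.7%/month): $89,130.00 × ((1 + 0.007)^10 − 1) = $6,439.3456…
Total = $89,130.00 + $20,054.2500 + $6,439.3456… = $115,623.60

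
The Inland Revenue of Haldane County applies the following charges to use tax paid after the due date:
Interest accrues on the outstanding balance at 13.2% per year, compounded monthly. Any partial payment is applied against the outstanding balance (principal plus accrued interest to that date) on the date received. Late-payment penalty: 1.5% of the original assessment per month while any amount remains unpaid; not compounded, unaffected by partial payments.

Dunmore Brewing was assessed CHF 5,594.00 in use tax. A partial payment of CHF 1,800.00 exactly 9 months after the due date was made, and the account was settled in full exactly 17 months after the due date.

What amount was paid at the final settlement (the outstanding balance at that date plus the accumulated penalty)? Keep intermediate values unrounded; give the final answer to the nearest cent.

Monthly rate = 13.2% ÷ 12 = 1.1%
Balance at month 9: CHF 5,594.0000 × (1 + 0.011)^9 = CHF 6,172.8093…
After CHF 1,800.00 payment: CHF 6,172.8093… − CHF 1,800.00 = CHF 4,372.8093…
Balance at month 17: CHF 4,372.8093… × (1 + 0.011)^8 = CHF 4,772.7621…
Penalty: 17 × 1.5% × CHF 5,594.00 = CHF 1,426.47
Final settlement = outstanding balance + penalty = CHF 4,772.7621… + CHF 1,426.47 = CHF 6,199.23

CHF 6,199.23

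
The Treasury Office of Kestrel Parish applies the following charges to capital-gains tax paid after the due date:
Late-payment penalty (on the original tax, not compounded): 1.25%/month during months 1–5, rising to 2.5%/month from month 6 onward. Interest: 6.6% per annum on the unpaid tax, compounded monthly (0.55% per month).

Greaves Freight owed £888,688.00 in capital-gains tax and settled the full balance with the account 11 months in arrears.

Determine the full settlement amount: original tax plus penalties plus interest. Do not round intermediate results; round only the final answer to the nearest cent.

Penalty, months 1–5: 5 × 1.25% × £888,688.00 = £55,543.00
Penalty, months 6–11: 6 × 2.5% × £888,688.00 = £133,303.20
Interest: £888,688.00 × ((1 + 0.0055)^11 − 1) = £888,688.00 × 0.0621915… = £55,268.8452…
Total = £888,688.00 + £188,846.2000 + £55,268.8452… = £1,132,803.05

£1,132,803.05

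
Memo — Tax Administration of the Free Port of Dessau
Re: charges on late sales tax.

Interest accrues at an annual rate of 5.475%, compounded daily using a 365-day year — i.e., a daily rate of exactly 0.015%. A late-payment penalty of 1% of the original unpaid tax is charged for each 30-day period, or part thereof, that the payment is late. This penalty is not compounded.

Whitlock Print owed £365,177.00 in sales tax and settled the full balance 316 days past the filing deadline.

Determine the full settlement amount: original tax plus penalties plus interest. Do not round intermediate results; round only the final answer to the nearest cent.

Penalty periods: ⌈316/30⌉ = 11; penalty = 11 × 1% × £365,177.00 = £40,169.47
Interest: £365,177.00 × ((1 + 0.00015)^316 − 1) = £365,177.00 × 0.04853761… = £17,724.8205…
Total = £365,177.00 + £40,169.4700 + £17,724.8205… = £423,071.29

£423,071.29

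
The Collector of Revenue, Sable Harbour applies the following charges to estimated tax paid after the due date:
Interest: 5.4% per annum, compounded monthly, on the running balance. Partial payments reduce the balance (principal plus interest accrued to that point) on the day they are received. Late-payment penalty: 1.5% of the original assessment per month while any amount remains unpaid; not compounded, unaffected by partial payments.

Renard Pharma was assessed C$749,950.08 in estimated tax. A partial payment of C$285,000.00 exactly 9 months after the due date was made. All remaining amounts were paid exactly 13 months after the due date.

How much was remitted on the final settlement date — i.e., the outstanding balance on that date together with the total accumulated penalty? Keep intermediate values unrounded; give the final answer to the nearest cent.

Monthly rate = 5.4% ÷ 12 = 0.45%
Balance at month 9: C$749,950.0800 × (1 + 0.0045)^9 = C$780,875.5513…
After C$285,000.00 payment: C$780,875.5513… − C$285,000.00 = C$495,875.5513…
Balance at month 13: C$495,875.5513… × (1 + 0.0045)^4 = C$504,861.7410…
Penalty: 13 × 1.5% × C$749,950.08 = C$146,240.27…
Final settlement = outstanding balance + penalty = C$504,861.7410… + C$146,240.27… = C$651,102.01

C$651,102.01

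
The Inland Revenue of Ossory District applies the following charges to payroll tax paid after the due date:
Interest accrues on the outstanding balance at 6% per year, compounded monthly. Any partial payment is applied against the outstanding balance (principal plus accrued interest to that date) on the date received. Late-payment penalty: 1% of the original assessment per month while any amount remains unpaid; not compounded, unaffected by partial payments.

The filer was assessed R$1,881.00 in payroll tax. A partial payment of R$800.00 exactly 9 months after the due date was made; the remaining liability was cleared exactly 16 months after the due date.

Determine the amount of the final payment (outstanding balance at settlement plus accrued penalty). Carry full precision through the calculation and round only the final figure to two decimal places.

Monthly rate = 6% ÷ 12 = 0.5%
Balance at month 9: R$1,881.0000 × (1 + 0.005)^9 = R$1,967.3578…
After R$800.00 payment: R$1,967.3578… − R$800.00 = R$1,167.3578…
Balance at month 16: R$1,167.3578… × (1 + 0.005)^7 = R$1,208.8333…
Penalty: 16 × 1% × R$1,881.00 = R$300.96
Final settlement = outstanding balance + penalty = R$1,208.8333… + R$300.96 = R$1,509.79

R$1,509.79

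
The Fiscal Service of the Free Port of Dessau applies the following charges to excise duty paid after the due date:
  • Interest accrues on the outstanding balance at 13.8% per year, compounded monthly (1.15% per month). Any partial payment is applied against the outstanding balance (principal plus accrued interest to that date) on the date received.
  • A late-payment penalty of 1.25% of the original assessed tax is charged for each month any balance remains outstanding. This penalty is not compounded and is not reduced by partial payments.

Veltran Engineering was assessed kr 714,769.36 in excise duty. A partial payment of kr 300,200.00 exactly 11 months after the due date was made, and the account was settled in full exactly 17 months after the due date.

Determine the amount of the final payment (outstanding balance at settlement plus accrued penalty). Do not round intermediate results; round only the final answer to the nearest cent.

kr 698,502.44

Balance at month 11: kr 714,769.3600 × (1 + 0.0115)^11 = kr 810,570.2977…
After kr 300,200.00 payment: kr 810,570.2977… − kr 300,200.00 = kr 510,370.2977…
Balance at month 17: kr 510,370.2977… × (1 + 0.0115)^6 = kr 546,613.9540…
Penalty: 17 × 1.25% × kr 714,769.36 = kr 151,888.49…
Final settlement = outstanding balance + penalty = kr 546,613.9540… + kr 151,888.49… = kr 698,502.44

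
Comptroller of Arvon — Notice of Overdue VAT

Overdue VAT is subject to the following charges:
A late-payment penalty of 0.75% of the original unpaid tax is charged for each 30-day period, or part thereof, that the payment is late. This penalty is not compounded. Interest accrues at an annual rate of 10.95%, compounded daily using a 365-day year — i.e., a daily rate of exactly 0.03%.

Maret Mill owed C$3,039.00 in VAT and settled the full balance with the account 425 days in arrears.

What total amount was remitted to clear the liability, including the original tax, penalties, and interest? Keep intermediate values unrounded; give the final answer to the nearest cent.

Penalty periods: ⌈425/30⌉ = 15; penalty = 15 × 0.75% × C$3,039.00 = C$341.89…
Interest: C$3,039.00 × ((1 + 0.0003)^425 − 1) = C$3,039.00 × 0.13596315… = C$413.1920…
Total = C$3,039.00 + C$341.8875 + C$413.1920… = C$3,794.08

C$3,794.08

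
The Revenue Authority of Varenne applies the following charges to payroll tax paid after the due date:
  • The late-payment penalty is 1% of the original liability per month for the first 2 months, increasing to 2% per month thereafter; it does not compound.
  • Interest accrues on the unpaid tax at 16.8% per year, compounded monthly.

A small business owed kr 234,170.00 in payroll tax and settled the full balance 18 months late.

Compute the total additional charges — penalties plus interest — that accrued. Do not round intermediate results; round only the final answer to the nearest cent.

kr 146,203.90

Penalty, months 1–2: 2 × 1% × kr 234,170.00 = kr 4,683.40
Penalty, months 3–18: 16 × 2% × kr 234,170.00 = kr 74,934.40
Interest (16.8%/yr ÷ 12 = 1.4%/month): kr 234,170.00 × ((1 + 0.014)^18 − 1) = kr 66,586.1009…
Penalties + interest = kr 79,617.8000 + kr 66,586.1009… = kr 146,203.90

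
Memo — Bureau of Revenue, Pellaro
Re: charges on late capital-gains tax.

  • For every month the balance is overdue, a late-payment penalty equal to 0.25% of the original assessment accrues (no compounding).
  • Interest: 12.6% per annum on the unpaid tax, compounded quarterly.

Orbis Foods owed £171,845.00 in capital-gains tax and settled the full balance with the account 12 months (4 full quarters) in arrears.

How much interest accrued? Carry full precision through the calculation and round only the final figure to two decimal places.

£22,697.20

Interest (12.6%/yr ÷ 4 = 3.15%/quarter): £171,845.00 × ((1 + 0.0315)^4 − 1) = £22,697.2031…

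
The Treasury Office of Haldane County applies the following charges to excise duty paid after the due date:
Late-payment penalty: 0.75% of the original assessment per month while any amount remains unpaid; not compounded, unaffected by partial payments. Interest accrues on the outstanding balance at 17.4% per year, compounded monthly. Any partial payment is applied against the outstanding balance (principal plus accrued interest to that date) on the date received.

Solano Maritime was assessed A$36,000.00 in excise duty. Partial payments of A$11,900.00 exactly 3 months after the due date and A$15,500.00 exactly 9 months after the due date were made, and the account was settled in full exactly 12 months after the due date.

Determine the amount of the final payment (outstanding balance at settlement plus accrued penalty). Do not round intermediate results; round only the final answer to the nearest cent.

Monthly rate = 17.4% ÷ 12 = 1.45%
Balance at month 3: A$36,000.0000 × (1 + 0.0145)^3 = A$37,588.8168…
After A$11,900.00 payment: A$37,588.8168… − A$11,900.00 = A$25,688.8168…
Balance at month 9: A$25,688.8168… × (1 + 0.0145)^6 = A$28,006.3434…
After A$15,500.00 payment: A$28,006.3434… − A$15,500.00 = A$12,506.3434…
Balance at month 12: A$12,506.3434… × (1 + 0.0145)^3 = A$13,058.2958…
Penalty: 12 × 0.75% × A$36,000.00 = A$3,240.00
Final settlement = outstanding balance + penalty = A$13,058.2958… + A$3,240.00 = A$16,298.30

A$16,298.30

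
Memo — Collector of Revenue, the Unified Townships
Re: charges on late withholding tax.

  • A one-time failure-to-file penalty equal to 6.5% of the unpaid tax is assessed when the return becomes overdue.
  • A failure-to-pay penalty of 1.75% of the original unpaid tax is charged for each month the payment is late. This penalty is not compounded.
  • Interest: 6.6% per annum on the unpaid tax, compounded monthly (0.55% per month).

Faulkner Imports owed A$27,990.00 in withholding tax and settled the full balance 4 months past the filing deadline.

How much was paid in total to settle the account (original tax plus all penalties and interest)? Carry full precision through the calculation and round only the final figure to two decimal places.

Failure-to-file penalty: 6.5% × A$27,990.00 = A$1,819.35
Failure-to-pay penalty: 4 × 1.75% × A$27,990.00 = A$1,959.30
Interest: A$27,990.00 × ((1 + 0.0055)^4 − 1) = A$27,990.00 × 0.0221822… = A$620.8788…
Total = A$27,990.00 + A$3,778.6500 + A$620.8788… = A$32,389.53

A$32,389.53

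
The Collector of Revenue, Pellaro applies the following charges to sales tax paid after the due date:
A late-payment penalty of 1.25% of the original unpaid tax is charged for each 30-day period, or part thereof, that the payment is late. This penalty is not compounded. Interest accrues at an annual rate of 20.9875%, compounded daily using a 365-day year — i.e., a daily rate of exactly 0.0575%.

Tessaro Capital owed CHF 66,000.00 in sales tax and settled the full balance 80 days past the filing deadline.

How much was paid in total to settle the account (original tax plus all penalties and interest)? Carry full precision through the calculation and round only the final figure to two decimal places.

CHF 71,581.00

Penalty periods: ⌈80/30⌉ = 3; penalty = 3 × 1.25% × CHF 66,000.00 = CHF 2,475.00
Interest: CHF 66,000.00 × ((1 + 0.000575)^80 − 1) = CHF 66,000.00 × 0.04706057… = CHF 3,105.9975…
Total = CHF 66,000.00 + CHF 2,475.0000 + CHF 3,105.9975… = CHF 71,581.00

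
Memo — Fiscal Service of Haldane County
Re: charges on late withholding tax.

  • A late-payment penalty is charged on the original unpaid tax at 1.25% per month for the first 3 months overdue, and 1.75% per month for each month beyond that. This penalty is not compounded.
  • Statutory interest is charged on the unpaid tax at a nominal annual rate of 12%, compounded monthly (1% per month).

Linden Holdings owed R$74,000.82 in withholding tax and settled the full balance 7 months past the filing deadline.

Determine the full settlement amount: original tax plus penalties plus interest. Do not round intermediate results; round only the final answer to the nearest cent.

R$87,293.98

Penalty, months 1–3: 3 × 1.25% × R$74,000.82 = R$2,775.03…
Penalty, months 4–7: 4 × 1.75% × R$74,000.82 = R$5,180.06…
Interest: R$74,000.82 × ((1 + 0.01)^7 − 1) = R$74,000.82 × 0.0721354… = R$5,338.0752…
Total = R$74,000.82 + R$7,955.0882… + R$5,338.0752… = R$87,293.98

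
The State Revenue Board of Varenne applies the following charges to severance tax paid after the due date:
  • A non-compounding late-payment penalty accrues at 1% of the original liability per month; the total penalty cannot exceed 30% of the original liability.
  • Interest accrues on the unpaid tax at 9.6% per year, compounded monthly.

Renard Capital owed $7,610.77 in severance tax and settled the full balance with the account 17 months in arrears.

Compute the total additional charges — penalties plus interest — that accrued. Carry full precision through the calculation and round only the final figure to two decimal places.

$2,397.87

Penalty: 17 × 1% × $7,610.77 = $1,293.83… (below the 30% cap of $2,283.23…)
Interest (9.6%/yr ÷ 12 = 0.8%/month): $7,610.77 × ((1 + 0.008)^17 − 1) = $1,104.0344…
Penalties + interest = $1,293.8309 + $1,104.0344… = $2,397.87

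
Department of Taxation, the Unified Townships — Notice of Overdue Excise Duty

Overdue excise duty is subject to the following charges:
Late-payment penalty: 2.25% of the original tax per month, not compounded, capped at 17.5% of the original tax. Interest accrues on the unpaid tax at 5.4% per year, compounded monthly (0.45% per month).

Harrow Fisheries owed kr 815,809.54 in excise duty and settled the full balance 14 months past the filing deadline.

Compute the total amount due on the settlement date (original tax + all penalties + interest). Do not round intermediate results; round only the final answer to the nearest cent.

kr 1,011,502.94

Penalty (uncapped): 14 × 2.25% × kr 815,809.54 = kr 256,980.01…; cap = 17.5% × kr 815,809.54 = kr 142,766.67… → penalty = kr 142,766.67…
Interest: kr 815,809.54 × ((1 + 0.0045)^14 − 1) = kr 815,809.54 × 0.0648763… = kr 52,926.7319…
Total = kr 815,809.54 + kr 142,766.6695 + kr 52,926.7319… = kr 1,011,502.94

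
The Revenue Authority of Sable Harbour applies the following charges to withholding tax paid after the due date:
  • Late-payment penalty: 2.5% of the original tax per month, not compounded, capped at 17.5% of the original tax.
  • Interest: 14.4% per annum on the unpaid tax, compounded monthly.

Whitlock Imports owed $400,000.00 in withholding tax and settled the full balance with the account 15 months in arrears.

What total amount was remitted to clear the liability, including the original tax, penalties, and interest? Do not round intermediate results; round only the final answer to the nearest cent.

Penalty (uncapped): 15 × 2.5% × $400,000.00 = $150,000.00; cap = 17.5% × $400,000.00 = $70,000.00 → penalty = $70,000.00
Interest (14.4%/yr ÷ 12 = 1.2%/month): $400,000.00 × ((1 + 0.012)^15 − 1) = $78,374.1228…
Total = $400,000.00 + $70,000.0000 + $78,374.1228… = $548,374.12

$548,374.12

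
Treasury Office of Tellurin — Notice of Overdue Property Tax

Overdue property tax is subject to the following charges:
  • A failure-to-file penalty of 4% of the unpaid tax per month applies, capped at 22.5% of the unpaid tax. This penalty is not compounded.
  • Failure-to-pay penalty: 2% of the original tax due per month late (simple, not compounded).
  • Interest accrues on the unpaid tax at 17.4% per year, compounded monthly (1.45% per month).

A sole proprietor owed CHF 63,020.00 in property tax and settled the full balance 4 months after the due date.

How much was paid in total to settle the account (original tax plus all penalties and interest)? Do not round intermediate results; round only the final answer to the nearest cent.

CHF 81,880.23

Failure-to-file: 4 × 4% × CHF 63,020.00 = CHF 10,083.20 (under the 22.5% cap)
Failure-to-pay penalty: 4 × 2% × CHF 63,020.00 = CHF 5,041.60
Interest: CHF 63,020.00 × ((1 + 0.0145)^4 − 1) = CHF 63,020.00 × 0.0592737… = CHF 3,735.4310…
Total = CHF 63,020.00 + CHF 15,124.8000 + CHF 3,735.4310… = CHF 81,880.23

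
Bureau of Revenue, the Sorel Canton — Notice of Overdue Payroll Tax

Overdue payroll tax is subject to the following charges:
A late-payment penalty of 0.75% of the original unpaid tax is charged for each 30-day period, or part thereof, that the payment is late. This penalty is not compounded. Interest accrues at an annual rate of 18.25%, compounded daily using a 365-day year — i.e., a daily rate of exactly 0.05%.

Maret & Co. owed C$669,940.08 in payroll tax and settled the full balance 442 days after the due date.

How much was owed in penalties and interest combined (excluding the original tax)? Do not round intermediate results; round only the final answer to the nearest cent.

Penalty periods: ⌈442/30⌉ = 15; penalty = 15 × 0.75% × C$669,940.08 = C$75,368.26…
Interest: C$669,940.08 × ((1 + 0.0005)^442 − 1) = C$669,940.08 × 0.24725454… = C$165,645.7269…
Penalties + interest = C$75,368.2590 + C$165,645.7269… = C$241,013.99

C$241,013.99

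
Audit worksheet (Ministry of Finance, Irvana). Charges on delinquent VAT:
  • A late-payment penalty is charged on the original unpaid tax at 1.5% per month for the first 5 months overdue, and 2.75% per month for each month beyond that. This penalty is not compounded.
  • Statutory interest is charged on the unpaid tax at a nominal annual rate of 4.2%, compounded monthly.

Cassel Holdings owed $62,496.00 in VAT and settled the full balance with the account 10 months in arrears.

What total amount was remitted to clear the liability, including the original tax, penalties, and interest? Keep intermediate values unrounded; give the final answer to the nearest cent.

$77,998.53

Penalty, months 1–5: 5 × 1.5% × $62,496.00 = $4,687.20
Penalty, months 6–10: 5 × 2.75% × $62,496.00 = $8,593.20
Interest (4.2%/yr ÷ 12 = 0.35%/month): $62,496.00 × ((1 + 0.0035)^10 − 1) = $2,222.1344…
Total = $62,496.00 + $13,280.4000 + $2,222.1344… = $77,998.53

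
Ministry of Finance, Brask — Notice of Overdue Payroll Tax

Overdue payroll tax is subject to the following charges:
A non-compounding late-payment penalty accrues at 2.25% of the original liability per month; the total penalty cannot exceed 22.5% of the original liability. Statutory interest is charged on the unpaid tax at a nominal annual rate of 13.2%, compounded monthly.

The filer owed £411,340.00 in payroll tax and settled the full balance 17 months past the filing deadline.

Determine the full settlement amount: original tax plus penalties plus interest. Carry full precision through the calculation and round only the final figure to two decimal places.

£587,968.14

Penalty (uncapped): 17 × 2.25% × £411,340.00 = £157,337.55; cap = 22.5% × £411,340.00 = £92,551.50 → penalty = £92,551.50
Interest (13.2%/yr ÷ 12 = 1.1%/month): £411,340.00 × ((1 + 0.011)^17 − 1) = £84,076.6391…
Total = £411,340.00 + £92,551.5000 + £84,076.6391… = £587,968.14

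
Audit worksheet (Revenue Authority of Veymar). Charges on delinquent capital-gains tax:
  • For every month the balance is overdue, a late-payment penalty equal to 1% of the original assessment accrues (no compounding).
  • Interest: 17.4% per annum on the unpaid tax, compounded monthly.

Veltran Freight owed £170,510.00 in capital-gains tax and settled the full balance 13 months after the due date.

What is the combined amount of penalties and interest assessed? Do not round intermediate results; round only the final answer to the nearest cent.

£57,257.92

Late-payment penalty = 1% × £170,510.00 × 13 mo = £22,166.30
Interest (17.4%/yr ÷ 12 = 1.45%/month): £170,510.00 × ((1 + 0.0145)^13 − 1) = £35,091.6152…
Penalties + interest = £22,166.3000 + £35,091.6152… = £57,257.92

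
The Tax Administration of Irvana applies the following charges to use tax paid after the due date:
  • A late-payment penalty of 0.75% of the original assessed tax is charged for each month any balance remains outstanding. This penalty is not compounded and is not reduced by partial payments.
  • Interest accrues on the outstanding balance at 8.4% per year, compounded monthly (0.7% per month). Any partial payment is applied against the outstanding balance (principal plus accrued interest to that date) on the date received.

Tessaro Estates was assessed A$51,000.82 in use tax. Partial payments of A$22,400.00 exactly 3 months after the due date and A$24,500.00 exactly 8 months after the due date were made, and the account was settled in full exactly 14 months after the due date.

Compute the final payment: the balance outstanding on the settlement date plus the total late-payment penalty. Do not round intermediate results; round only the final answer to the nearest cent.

A$11,854.26

Balance at month 3: A$51,000.8200 × (1 + 0.007)^3 = A$52,079.3518…
After A$22,400.00 payment: A$52,079.3518… − A$22,400.00 = A$29,679.3518…
Balance at month 8: A$29,679.3518… × (1 + 0.007)^5 = A$30,732.7742…
After A$24,500.00 payment: A$30,732.7742… − A$24,500.00 = A$6,232.7742…
Balance at month 14: A$6,232.7742… × (1 + 0.007)^6 = A$6,499.1748…
Penalty: 14 × 0.75% × A$51,000.82 = A$5,355.09…
Final settlement = outstanding balance + penalty = A$6,499.1748… + A$5,355.09… = A$11,854.26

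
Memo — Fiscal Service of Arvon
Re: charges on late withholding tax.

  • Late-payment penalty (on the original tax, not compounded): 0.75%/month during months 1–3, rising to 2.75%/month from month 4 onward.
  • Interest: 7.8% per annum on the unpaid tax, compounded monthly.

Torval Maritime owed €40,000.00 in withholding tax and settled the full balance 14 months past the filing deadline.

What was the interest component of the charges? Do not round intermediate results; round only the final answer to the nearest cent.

Interest (7.8%/yr ÷ 12 = 0.65%/month): €40,000.00 × ((1 + 0.0065)^14 − 1) = €3,797.8610…

€3,797.86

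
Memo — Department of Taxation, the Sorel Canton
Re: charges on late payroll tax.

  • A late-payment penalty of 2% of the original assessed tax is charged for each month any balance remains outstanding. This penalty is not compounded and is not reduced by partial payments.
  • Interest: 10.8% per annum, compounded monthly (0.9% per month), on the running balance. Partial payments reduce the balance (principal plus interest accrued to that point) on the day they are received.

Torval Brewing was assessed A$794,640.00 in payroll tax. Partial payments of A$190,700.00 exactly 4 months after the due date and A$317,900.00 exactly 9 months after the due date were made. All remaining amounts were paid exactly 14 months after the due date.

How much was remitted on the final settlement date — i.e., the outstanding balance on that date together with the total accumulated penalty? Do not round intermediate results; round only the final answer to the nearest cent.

Balance at month 4: A$794,640.0000 × (1 + 0.009)^4 = A$823,635.5574…
After A$190,700.00 payment: A$823,635.5574… − A$190,700.00 = A$632,935.5574…
Balance at month 9: A$632,935.5574… × (1 + 0.009)^5 = A$661,934.9702…
After A$317,900.00 payment: A$661,934.9702… − A$317,900.00 = A$344,034.9702…
Balance at month 14: A$344,034.9702… × (1 + 0.009)^5 = A$359,797.7315…
Penalty: 14 × 2% × A$794,640.00 = A$222,499.20
Final settlement = outstanding balance + penalty = A$359,797.7315… + A$222,499.20 = A$582,296.93

A$582,296.93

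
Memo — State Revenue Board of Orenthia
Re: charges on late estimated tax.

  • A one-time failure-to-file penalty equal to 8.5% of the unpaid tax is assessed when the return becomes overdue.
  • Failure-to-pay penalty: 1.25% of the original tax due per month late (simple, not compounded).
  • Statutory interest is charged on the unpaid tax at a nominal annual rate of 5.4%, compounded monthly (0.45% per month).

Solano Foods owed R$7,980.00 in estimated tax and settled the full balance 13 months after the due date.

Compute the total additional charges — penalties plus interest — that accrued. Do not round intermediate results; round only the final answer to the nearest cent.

Failure-to-file penalty: 8.5% × R$7,980.00 = R$678.30
Failure-to-pay penalty: 13 × 1.25% × R$7,980.00 = R$1,296.75
Interest: R$7,980.00 × ((1 + 0.0045)^13 − 1) = R$7,980.00 × 0.0601059… = R$479.6447…
Penalties + interest = R$1,975.0500 + R$479.6447… = R$2,454.69

R$2,454.69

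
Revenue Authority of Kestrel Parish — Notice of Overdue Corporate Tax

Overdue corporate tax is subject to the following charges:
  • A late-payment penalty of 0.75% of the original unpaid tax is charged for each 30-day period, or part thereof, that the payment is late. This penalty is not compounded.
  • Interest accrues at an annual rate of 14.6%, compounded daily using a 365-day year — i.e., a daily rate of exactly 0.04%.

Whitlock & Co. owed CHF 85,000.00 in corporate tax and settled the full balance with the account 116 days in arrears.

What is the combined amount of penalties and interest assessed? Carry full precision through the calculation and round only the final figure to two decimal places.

CHF 6,586.11

Penalty periods: ⌈116/30⌉ = 4; penalty = 4 × 0.75% × CHF 85,000.00 = CHF 2,550.00
Interest: CHF 85,000.00 × ((1 + 0.0004)^116 − 1) = CHF 85,000.00 × 0.04748361… = CHF 4,036.1065…
Penalties + interest = CHF 2,550.0000 + CHF 4,036.1065… = CHF 6,586.11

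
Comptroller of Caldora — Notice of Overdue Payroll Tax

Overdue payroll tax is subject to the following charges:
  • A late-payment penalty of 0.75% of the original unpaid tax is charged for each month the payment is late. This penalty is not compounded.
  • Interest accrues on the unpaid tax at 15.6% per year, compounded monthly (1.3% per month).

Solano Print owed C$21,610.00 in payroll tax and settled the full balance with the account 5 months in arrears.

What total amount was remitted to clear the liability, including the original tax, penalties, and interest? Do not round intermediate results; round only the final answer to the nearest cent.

Late-payment penalty: 5 × 0.75% × C$21,610.00 = C$810.38…
Interest: C$21,610.00 × ((1 + 0.013)^5 − 1) = C$21,610.00 × 0.0667121… = C$1,441.6488…
Total = C$21,610.00 + C$810.3750 + C$1,441.6488… = C$23,862.02

C$23,862.02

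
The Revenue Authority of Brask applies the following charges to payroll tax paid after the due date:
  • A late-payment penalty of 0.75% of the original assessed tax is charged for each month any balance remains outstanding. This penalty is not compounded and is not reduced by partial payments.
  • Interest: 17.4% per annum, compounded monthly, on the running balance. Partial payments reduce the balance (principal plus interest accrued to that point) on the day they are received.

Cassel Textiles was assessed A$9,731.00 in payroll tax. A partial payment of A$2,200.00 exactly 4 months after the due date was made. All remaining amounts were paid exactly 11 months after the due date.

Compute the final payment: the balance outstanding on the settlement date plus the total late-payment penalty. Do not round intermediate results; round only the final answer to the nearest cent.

Monthly rate = 17.4% ÷ 12 = 1.45%
Balance at month 4: A$9,731.0000 × (1 + 0.0145)^4 = A$10,307.7928…
After A$2,200.00 payment: A$10,307.7928… − A$2,200.00 = A$8,107.7928…
Balance at month 11: A$8,107.7928… × (1 + 0.0145)^7 = A$8,967.4094…
Penalty: 11 × 0.75% × A$9,731.00 = A$802.81…
Final settlement = outstanding balance + penalty = A$8,967.4094… + A$802.81… = A$9,770.22

A$9,770.22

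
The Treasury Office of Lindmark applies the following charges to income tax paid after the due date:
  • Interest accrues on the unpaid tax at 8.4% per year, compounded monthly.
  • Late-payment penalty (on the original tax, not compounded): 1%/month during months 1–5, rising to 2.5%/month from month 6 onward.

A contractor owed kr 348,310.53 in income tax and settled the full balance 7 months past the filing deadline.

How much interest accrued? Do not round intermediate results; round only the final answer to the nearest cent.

Interest (8.4%/yr ÷ 12 = 0.7%/month): kr 348,310.53 × ((1 + 0.007)^7 − 1) = kr 17,429.8384…

kr 17,429.84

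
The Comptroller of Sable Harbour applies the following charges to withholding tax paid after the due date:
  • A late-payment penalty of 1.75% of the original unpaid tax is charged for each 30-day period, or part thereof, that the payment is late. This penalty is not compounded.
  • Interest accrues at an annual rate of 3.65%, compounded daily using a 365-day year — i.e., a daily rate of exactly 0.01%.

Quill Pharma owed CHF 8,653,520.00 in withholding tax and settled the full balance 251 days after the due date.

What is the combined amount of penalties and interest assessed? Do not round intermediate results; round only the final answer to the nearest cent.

CHF 1,582,870.47

Penalty periods: ⌈251/30⌉ = 9; penalty = 9 × 1.75% × CHF 8,653,520.00 = CHF 1,362,929.40
Interest: CHF 8,653,520.00 × ((1 + 0.0001)^251 − 1) = CHF 8,653,520.00 × 0.02541637… = CHF 219,941.0692…
Penalties + interest = CHF 1,362,929.4000 + CHF 219,941.0692… = CHF 1,582,870.47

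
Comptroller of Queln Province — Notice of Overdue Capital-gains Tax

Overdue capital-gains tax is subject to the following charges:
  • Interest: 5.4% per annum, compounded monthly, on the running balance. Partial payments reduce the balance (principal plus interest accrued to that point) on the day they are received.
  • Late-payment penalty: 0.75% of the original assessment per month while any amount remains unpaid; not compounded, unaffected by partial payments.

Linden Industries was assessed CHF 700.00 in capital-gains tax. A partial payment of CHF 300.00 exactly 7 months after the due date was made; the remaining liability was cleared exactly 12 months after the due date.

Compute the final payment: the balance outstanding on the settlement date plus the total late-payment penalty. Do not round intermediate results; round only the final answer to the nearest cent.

CHF 494.94

Monthly rate = 5.4% ÷ 12 = 0.45%
Balance at month 7: CHF 700.0000 × (1 + 0.0045)^7 = CHF 722.3499…
After CHF 300.00 payment: CHF 722.3499… − CHF 300.00 = CHF 422.3499…
Balance at month 12: CHF 422.3499… × (1 + 0.0045)^5 = CHF 431.9387…
Penalty: 12 × 0.75% × CHF 700.00 = CHF 63.00
Final settlement = outstanding balance + penalty = CHF 431.9387… + CHF 63.00 = CHF 494.94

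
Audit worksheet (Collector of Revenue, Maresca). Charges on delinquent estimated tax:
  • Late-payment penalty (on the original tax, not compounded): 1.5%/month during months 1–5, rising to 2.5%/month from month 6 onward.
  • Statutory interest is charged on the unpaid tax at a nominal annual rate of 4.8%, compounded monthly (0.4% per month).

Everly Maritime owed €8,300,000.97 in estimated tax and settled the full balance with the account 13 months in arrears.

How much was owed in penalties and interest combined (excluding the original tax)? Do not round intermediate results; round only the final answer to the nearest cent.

€2,724,612.17

Penalty, months 1–5: 5 × 1.5% × €8,300,000.97 = €622,500.07…
Penalty, months 6–13: 8 × 2.5% × €8,300,000.97 = €1,660,000.19…
Interest: €8,300,000.97 × ((1 + 0.004)^13 − 1) = €8,300,000.97 × 0.0532665… = €442,111.9051…
Penalties + interest = €2,282,500.2668… + €442,111.9051… = €2,724,612.17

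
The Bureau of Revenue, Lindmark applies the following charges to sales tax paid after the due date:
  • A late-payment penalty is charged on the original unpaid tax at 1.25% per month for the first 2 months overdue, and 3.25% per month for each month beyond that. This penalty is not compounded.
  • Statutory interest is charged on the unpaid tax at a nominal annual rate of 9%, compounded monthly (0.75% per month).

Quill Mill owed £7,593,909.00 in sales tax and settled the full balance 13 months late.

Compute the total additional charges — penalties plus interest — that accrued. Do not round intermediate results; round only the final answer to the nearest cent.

Penalty, months 1–2: 2 × 1.25% × £7,593,909.00 = £189,847.73…
Penalty, months 3–13: 11 × 3.25% × £7,593,909.00 = £2,714,822.47…
Interest: £7,593,909.00 × ((1 + 0.0075)^13 − 1) = £7,593,909.00 × 0.1020104… = £774,658.0698…
Penalties + interest = £2,904,670.1925 + £774,658.0698… = £3,679,328.26

£3,679,328.26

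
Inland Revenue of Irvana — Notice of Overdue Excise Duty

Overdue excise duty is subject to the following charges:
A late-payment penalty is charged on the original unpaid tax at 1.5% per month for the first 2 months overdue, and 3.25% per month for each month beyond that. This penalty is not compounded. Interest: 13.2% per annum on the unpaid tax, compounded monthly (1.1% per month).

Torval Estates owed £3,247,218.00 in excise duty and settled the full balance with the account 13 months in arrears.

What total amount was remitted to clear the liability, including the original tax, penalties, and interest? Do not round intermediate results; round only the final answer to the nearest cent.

Penalty, months 1–2: 2 × 1.5% × £3,247,218.00 = £97,416.54
Penalty, months 3–13: 11 × 3.25% × £3,247,218.00 = £1,160,880.44…
Interest: £3,247,218.00 × ((1 + 0.011)^13 − 1) = £3,247,218.00 × 0.1528293… = £496,270.1989…
Total = £3,247,218.00 + £1,258,296.9750 + £496,270.1989… = £5,001,785.17

£5,001,785.17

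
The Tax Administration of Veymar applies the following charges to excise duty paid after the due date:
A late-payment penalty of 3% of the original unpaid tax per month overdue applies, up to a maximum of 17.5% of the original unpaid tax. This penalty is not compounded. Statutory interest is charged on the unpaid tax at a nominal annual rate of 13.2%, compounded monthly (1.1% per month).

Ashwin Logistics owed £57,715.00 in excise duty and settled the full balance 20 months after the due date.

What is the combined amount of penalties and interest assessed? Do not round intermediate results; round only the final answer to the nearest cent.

Penalty (uncapped): 20 × 3% × £57,715.00 = £34,629.00; cap = 17.5% × £57,715.00 = £10,100.13… → penalty = £10,100.13…
Interest: £57,715.00 × ((1 + 0.011)^20 − 1) = £57,715.00 × 0.2445808… = £14,115.9833…
Penalties + interest = £10,100.1250 + £14,115.9833… = £24,216.11

£24,216.11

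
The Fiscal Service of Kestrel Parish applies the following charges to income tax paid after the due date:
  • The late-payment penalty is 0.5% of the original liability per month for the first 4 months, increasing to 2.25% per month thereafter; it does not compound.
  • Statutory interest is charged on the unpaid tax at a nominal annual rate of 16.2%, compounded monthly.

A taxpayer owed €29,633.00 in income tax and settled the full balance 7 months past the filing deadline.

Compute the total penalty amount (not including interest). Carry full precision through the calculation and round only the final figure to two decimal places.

Penalty, months 1–4: 4 × 0.5% × €29,633.00 = €592.66
Penalty, months 5–7: 3 × 2.25% × €29,633.00 = €2,000.23…
Total penalty = €592.66 + €2,000.23… = €2,592.89

€2,592.89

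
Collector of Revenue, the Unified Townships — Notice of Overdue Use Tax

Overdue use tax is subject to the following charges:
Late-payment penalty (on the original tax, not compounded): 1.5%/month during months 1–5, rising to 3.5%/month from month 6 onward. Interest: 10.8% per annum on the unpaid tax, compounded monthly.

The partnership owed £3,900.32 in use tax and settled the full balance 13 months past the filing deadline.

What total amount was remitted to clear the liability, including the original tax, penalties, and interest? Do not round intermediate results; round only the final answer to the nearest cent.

£5,766.75

Penalty, months 1–5: 5 × 1.5% × £3,900.32 = £292.52…
Penalty, months 6–13: 8 × 3.5% × £3,900.32 = £1,092.09…
Interest (10.8%/yr ÷ 12 = 0.9%/month): £3,900.32 × ((1 + 0.009)^13 − 1) = £481.8115…
Total = £3,900.32 + £1,384.6136 + £481.8115… = £5,766.75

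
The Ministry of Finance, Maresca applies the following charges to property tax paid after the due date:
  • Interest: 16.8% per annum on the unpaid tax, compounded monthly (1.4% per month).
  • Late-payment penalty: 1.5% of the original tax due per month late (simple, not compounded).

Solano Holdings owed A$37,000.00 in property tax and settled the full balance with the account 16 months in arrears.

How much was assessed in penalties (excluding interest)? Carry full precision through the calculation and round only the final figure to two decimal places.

A$8,880.00

Late-payment penalty = 1.5% × A$37,000.00 × 16 mo = A$8,880.00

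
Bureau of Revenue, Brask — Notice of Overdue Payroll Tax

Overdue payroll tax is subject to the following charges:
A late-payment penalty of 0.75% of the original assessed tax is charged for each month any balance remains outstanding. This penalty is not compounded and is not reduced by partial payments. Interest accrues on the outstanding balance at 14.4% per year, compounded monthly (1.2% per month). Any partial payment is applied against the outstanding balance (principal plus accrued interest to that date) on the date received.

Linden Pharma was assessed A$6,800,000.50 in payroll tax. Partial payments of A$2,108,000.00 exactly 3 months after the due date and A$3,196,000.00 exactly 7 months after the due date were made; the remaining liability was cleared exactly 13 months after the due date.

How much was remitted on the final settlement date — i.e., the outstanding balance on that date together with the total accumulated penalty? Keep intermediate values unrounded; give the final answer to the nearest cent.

Balance at month 3: A$6,800,000.5000 × (1 + 0.012)^3 = A$7,047,749.8686…
After A$2,108,000.00 payment: A$7,047,749.8686… − A$2,108,000.00 = A$4,939,749.8686…
Balance at month 7: A$4,939,749.8686… × (1 + 0.012)^4 = A$5,181,160.0522…
After A$3,196,000.00 payment: A$5,181,160.0522… − A$3,196,000.00 = A$1,985,160.0522…
Balance at month 13: A$1,985,160.0522… × (1 + 0.012)^6 = A$2,132,448.7492…
Penalty: 13 × 0.75% × A$6,800,000.50 = A$663,000.05…
Final settlement = outstanding balance + penalty = A$2,132,448.7492… + A$663,000.05… = A$2,795,448.80

A$2,795,448.80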